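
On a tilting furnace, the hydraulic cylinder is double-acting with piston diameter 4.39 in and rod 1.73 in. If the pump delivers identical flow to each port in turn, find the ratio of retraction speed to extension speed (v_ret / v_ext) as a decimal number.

Cap-side area A_cap = π/4 × (4.39 in)² = 15.14 in^2
Rod-side annular area A_ann = π/4 × (4.39² − 1.73²) = 12.79 in^2
For equal Q, v ∝ 1/A, so v_ret/v_ext = A_cap/A_ann.

v_ret/v_ext ≈ 1.18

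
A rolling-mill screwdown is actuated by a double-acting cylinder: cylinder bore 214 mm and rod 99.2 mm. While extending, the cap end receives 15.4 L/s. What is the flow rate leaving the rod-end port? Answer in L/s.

Q_out ≈ 12.1 L/s

Cap-side area A_cap = π/4 × (214 mm)² = 35970 mm^2
Rod-side annular area A_ann = π/4 × (214² − 99.2²) = 28240 mm^2
Piston speed v = Q_in/A_cap; rod-end outflow Q_out = v × A_ann = Q_in × A_ann/A_cap.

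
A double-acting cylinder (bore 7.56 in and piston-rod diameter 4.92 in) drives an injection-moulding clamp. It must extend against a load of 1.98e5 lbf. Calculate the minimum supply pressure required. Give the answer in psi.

Cap-side area A_cap = π/4 × (7.56 in)² = 44.89 in^2
P = F / A = 1.98e5 lbf / A

P ≈ 4410 psi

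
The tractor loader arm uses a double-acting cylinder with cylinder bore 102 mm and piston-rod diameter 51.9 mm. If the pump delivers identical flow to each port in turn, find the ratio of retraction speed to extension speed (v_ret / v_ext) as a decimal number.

v_ret/v_ext ≈ 1.35

Cap-side area A_cap = π/4 × (102 mm)² = 8171 mm^2
Rod-side annular area A_ann = π/4 × (102² − 51.9²) = 6056 mm^2
For equal Q, v ∝ 1/A, so v_ret/v_ext = A_cap/A_ann.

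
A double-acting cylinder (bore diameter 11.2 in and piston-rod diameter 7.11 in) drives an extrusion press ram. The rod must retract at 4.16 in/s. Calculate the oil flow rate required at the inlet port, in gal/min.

Q ≈ 63.6 gal/min

Rod-side annular area A_ann = π/4 × (11.2² − 7.11²) = 58.82 in^2
Q = A × v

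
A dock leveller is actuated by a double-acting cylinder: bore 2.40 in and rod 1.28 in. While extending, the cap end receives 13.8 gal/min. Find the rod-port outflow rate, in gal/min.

Cap-side area A_cap = π/4 × (2.40 in)² = 4.524 in^2
Rod-side annular area A_ann = π/4 × (2.40² − 1.28²) = 3.237 in^2
Piston speed v = Q_in/A_cap; rod-end outflow Q_out = v × A_ann = Q_in × A_ann/A_cap.

Q_out ≈ 9.87 gal/min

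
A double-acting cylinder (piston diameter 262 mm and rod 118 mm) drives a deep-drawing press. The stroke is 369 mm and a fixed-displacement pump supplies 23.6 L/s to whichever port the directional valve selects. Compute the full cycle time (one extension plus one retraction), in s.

t ≈ 1.51 s

Cap-side area A_cap = π/4 × (262 mm)² = 53910 mm^2
Rod-side annular area A_ann = π/4 × (262² − 118²) = 42980 mm^2
t_ext = A_cap·L/Q = 0.8430 s
t_ret = A_ann·L/Q = 0.6720 s
t_cycle = t_ext + t_ret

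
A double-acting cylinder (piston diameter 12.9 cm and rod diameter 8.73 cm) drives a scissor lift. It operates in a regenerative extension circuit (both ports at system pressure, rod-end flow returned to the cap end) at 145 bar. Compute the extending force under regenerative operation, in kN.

F ≈ 86.8 kN

With equal pressure on both faces, forces on the annular region cancel; the net push is pressure × rod cross-section.
Rod cross-section A_rod = π/4 × (8.73 cm)² = 59.86 cm^2
F = P × A_rod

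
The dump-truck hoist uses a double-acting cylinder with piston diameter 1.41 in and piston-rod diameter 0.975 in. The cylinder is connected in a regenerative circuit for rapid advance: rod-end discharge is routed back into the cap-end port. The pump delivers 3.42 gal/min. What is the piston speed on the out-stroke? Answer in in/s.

v ≈ 17.6 in/s

In regeneration the rod-end outflow joins the pump flow into the cap end, so the net volume the pump must supply per unit advance equals the rod cross-section area.
Rod cross-section A_rod = π/4 × (0.975 in)² = 0.7466 in^2
v = Q_pump / A_rod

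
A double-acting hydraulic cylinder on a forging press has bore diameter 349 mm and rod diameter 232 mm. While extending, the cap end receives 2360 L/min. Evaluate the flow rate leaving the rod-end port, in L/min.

Cap-side area A_cap = π/4 × (349 mm)² = 95660 mm^2
Rod-side annular area A_ann = π/4 × (349² − 232²) = 53390 mm^2
Piston speed v = Q_in/A_cap; rod-end outflow Q_out = v × A_ann = Q_in × A_ann/A_cap.

Q_out ≈ 1320 L/min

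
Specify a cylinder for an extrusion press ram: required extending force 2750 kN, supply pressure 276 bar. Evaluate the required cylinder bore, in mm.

D ≈ 356 mm

Extension force acts on the full piston face: F = P × (π/4)D².
D = √(4F / (πP)) = √(4 × 2750 kN / (π × 276 bar))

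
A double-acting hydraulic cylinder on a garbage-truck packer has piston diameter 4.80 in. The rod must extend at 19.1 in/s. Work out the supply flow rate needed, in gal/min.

Cap-side area A_cap = π/4 × (4.80 in)² = 18.10 in^2
Q = A × v

Q ≈ 89.8 gal/min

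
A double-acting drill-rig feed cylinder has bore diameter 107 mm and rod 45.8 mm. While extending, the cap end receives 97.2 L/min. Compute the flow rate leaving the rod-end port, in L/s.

Q_out ≈ 1.32 L/s

Cap-side area A_cap = π/4 × (107 mm)² = 8992 mm^2
Rod-side annular area A_ann = π/4 × (107² − 45.8²) = 7345 mm^2
Piston speed v = Q_in/A_cap; rod-end outflow Q_out = v × A_ann = Q_in × A_ann/A_cap.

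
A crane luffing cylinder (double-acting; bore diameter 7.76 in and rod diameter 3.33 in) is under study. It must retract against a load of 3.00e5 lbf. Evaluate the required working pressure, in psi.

P ≈ 7770 psi

Rod-side annular area A_ann = π/4 × (7.76² − 3.33²) = 38.59 in^2
Retraction: pressure acts on the annular area.
P = F / A = 3.00e5 lbf / A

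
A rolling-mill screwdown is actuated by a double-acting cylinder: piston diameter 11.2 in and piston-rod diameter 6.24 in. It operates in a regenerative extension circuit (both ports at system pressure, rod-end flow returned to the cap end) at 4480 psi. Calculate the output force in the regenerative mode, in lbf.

With equal pressure on both faces, forces on the annular region cancel; the net push is pressure × rod cross-section.
Rod cross-section A_rod = π/4 × (6.24 in)² = 30.58 in^2
F = P × A_rod

F ≈ 1.37e5 lbf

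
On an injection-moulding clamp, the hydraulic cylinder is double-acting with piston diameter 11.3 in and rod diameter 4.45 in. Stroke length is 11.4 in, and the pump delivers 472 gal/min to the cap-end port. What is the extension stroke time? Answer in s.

Cap-side area A_cap = π/4 × (11.3 in)² = 100.3 in^2
Swept volume V = A × L; t = V / Q = A·L / Q

t ≈ 0.629 s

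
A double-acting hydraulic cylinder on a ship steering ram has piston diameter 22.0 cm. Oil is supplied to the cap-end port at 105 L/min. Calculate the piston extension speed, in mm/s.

v ≈ 46.0 mm/s

Cap-side area A_cap = π/4 × (22.0 cm)² = 380.1 cm^2
v = Q / A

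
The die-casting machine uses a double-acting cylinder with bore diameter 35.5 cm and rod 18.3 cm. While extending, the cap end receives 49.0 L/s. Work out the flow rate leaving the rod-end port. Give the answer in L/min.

Q_out ≈ 2160 L/min

Cap-side area A_cap = π/4 × (35.5 cm)² = 989.8 cm^2
Rod-side annular area A_ann = π/4 × (35.5² − 18.3²) = 726.8 cm^2
Piston speed v = Q_in/A_cap; rod-end outflow Q_out = v × A_ann = Q_in × A_ann/A_cap.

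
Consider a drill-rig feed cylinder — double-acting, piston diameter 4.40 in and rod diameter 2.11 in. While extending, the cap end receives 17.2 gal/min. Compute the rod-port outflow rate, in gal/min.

Cap-side area A_cap = π/4 × (4.40 in)² = 15.21 in^2
Rod-side annular area A_ann = π/4 × (4.40² − 2.11²) = 11.71 in^2
Piston speed v = Q_in/A_cap; rod-end outflow Q_out = v × A_ann = Q_in × A_ann/A_cap.

Q_out ≈ 13.2 gal/min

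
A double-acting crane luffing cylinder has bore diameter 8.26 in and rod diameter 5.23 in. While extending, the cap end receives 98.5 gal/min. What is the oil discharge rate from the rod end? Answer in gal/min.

Cap-side area A_cap = π/4 × (8.26 in)² = 53.59 in^2
Rod-side annular area A_ann = π/4 × (8.26² − 5.23²) = 32.10 in^2
Piston speed v = Q_in/A_cap; rod-end outflow Q_out = v × A_ann = Q_in × A_ann/A_cap.

Q_out ≈ 59.0 gal/min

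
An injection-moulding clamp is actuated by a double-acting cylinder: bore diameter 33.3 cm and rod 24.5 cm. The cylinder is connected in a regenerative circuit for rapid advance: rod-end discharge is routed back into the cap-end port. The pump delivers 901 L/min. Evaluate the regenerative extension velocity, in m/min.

v ≈ 19.1 m/min

In regeneration the rod-end outflow joins the pump flow into the cap end, so the net volume the pump must supply per unit advance equals the rod cross-section area.
Rod cross-section A_rod = π/4 × (24.5 cm)² = 471.4 cm^2
v = Q_pump / A_rod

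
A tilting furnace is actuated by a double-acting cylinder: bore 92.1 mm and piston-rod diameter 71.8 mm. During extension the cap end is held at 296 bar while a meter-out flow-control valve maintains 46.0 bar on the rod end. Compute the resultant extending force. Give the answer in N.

Cap-side area A_cap = π/4 × (92.1 mm)² = 6662 mm^2
Rod-side annular area A_ann = π/4 × (92.1² − 71.8²) = 2613 mm^2
Net thrust = P_cap·A_cap − P_rod·A_ann = 1.972e5 N − 12020 N

F ≈ 1.85e5 N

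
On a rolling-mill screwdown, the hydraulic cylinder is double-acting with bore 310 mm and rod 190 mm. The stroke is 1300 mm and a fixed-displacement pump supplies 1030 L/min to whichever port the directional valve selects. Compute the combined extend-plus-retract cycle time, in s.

t ≈ 9.28 s

Cap-side area A_cap = π/4 × (310 mm)² = 75480 mm^2
Rod-side annular area A_ann = π/4 × (310² − 190²) = 47120 mm^2
t_ext = A_cap·L/Q = 5.716 s
t_ret = A_ann·L/Q = 3.569 s
t_cycle = t_ext + t_ret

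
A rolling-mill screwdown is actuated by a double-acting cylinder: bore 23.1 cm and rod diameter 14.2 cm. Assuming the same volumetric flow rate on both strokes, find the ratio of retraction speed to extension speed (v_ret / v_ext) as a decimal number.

v_ret/v_ext ≈ 1.61

Cap-side area A_cap = π/4 × (23.1 cm)² = 419.1 cm^2
Rod-side annular area A_ann = π/4 × (23.1² − 14.2²) = 260.7 cm^2
For equal Q, v ∝ 1/A, so v_ret/v_ext = A_cap/A_ann.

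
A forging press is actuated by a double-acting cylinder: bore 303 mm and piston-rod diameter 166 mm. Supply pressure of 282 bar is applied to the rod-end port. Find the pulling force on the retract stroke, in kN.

F ≈ 1420 kN

Rod-side annular area A_ann = π/4 × (303² − 166²) = 50460 mm^2
On retraction the pressure acts on the annular area (bore minus rod).
F = P × A_ann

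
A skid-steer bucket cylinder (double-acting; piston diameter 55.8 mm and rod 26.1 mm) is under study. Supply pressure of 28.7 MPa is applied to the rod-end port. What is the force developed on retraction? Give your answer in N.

F ≈ 54800 N

Rod-side annular area A_ann = π/4 × (55.8² − 26.1²) = 1910 mm^2
On retraction the pressure acts on the annular area (bore minus rod).
F = P × A_ann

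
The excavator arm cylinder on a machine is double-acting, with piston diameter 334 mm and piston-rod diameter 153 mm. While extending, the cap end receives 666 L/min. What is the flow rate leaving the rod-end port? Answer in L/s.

Cap-side area A_cap = π/4 × (334 mm)² = 87620 mm^2
Rod-side annular area A_ann = π/4 × (334² − 153²) = 69230 mm^2
Piston speed v = Q_in/A_cap; rod-end outflow Q_out = v × A_ann = Q_in × A_ann/A_cap.

Q_out ≈ 8.77 L/s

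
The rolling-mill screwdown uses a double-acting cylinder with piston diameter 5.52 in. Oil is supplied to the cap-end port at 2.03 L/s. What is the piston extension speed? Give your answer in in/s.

v ≈ 5.18 in/s

Cap-side area A_cap = π/4 × (5.52 in)² = 23.93 in^2
v = Q / A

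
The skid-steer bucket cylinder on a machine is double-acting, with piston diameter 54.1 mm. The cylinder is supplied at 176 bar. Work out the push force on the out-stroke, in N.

Cap-side area A_cap = π/4 × (54.1 mm)² = 2299 mm^2
F = P × A_cap = 176 bar × A_cap

F ≈ 40500 N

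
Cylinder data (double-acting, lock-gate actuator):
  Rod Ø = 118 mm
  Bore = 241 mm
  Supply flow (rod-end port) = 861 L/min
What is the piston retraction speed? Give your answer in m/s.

Rod-side annular area A_ann = π/4 × (241² − 118²) = 34680 mm^2
Flow into the rod-end port fills the annular volume.
v = Q / A

v ≈ 0.414 m/s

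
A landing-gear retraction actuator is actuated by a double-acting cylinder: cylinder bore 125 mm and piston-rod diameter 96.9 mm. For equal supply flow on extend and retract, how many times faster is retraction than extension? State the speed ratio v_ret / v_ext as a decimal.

Cap-side area A_cap = π/4 × (125 mm)² = 12270 mm^2
Rod-side annular area A_ann = π/4 × (125² − 96.9²) = 4897 mm^2
For equal Q, v ∝ 1/A, so v_ret/v_ext = A_cap/A_ann.

v_ret/v_ext ≈ 2.51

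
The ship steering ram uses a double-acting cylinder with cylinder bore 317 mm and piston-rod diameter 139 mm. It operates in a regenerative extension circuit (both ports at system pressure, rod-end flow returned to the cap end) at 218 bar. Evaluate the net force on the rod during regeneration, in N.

F ≈ 3.31e5 N

With equal pressure on both faces, forces on the annular region cancel; the net push is pressure × rod cross-section.
Rod cross-section A_rod = π/4 × (139 mm)² = 15170 mm^2
F = P × A_rod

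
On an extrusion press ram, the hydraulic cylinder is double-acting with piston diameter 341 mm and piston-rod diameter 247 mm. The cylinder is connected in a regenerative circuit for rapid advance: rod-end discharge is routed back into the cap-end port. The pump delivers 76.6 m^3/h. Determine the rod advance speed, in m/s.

In regeneration the rod-end outflow joins the pump flow into the cap end, so the net volume the pump must supply per unit advance equals the rod cross-section area.
Rod cross-section A_rod = π/4 × (247 mm)² = 47920 mm^2
v = Q_pump / A_rod

v ≈ 0.444 m/s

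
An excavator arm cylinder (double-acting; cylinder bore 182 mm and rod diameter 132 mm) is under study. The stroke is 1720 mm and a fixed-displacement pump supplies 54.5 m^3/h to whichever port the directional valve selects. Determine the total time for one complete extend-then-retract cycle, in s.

t ≈ 4.36 s

Cap-side area A_cap = π/4 × (182 mm)² = 26020 mm^2
Rod-side annular area A_ann = π/4 × (182² − 132²) = 12330 mm^2
t_ext = A_cap·L/Q = 2.956 s
t_ret = A_ann·L/Q = 1.401 s
t_cycle = t_ext + t_ret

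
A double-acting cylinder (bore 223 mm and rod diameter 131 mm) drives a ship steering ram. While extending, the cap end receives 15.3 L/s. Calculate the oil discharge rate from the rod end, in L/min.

Q_out ≈ 601 L/min

Cap-side area A_cap = π/4 × (223 mm)² = 39060 mm^2
Rod-side annular area A_ann = π/4 × (223² − 131²) = 25580 mm^2
Piston speed v = Q_in/A_cap; rod-end outflow Q_out = v × A_ann = Q_in × A_ann/A_cap.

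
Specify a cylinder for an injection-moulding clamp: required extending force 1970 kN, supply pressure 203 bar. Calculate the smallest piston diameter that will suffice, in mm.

D ≈ 352 mm

Extension force acts on the full piston face: F = P × (π/4)D².
D = √(4F / (πP)) = √(4 × 1970 kN / (π × 203 bar))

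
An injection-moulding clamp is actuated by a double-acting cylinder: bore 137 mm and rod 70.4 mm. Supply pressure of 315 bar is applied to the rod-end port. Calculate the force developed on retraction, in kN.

Rod-side annular area A_ann = π/4 × (137² − 70.4²) = 10850 mm^2
On retraction the pressure acts on the annular area (bore minus rod).
F = P × A_ann

F ≈ 342 kN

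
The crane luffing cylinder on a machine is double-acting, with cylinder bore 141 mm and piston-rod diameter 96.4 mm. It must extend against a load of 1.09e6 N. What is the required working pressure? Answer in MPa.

P ≈ 69.8 MPa

Cap-side area A_cap = π/4 × (141 mm)² = 15610 mm^2
P = F / A = 1.09e6 N / A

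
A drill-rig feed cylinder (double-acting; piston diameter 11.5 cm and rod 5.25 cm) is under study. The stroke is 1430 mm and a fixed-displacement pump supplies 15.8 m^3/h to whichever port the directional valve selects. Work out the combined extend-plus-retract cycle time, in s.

t ≈ 6.06 s

Cap-side area A_cap = π/4 × (11.5 cm)² = 103.9 cm^2
Rod-side annular area A_ann = π/4 × (11.5² − 5.25²) = 82.22 cm^2
t_ext = A_cap·L/Q = 3.384 s
t_ret = A_ann·L/Q = 2.679 s
t_cycle = t_ext + t_ret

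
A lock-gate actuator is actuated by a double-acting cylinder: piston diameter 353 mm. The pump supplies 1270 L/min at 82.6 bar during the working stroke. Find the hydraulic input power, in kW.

Hydraulic power = P × Q

W ≈ 175 kW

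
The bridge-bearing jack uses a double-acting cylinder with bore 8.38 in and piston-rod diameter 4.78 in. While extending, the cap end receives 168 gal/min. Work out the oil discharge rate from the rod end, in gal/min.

Q_out ≈ 113 gal/min

Cap-side area A_cap = π/4 × (8.38 in)² = 55.15 in^2
Rod-side annular area A_ann = π/4 × (8.38² − 4.78²) = 37.21 in^2
Piston speed v = Q_in/A_cap; rod-end outflow Q_out = v × A_ann = Q_in × A_ann/A_cap.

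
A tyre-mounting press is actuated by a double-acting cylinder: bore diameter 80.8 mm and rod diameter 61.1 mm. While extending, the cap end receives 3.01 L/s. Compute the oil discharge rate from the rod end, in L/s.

Cap-side area A_cap = π/4 × (80.8 mm)² = 5128 mm^2
Rod-side annular area A_ann = π/4 × (80.8² − 61.1²) = 2196 mm^2
Piston speed v = Q_in/A_cap; rod-end outflow Q_out = v × A_ann = Q_in × A_ann/A_cap.

Q_out ≈ 1.29 L/s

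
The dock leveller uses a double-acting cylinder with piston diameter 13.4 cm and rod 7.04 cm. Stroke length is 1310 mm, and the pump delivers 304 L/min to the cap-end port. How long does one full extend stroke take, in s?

t ≈ 3.65 s

Cap-side area A_cap = π/4 × (13.4 cm)² = 141.0 cm^2
Swept volume V = A × L; t = V / Q = A·L / Q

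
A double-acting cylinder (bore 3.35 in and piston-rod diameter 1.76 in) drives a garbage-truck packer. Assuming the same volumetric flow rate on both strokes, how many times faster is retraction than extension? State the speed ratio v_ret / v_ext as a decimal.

Cap-side area A_cap = π/4 × (3.35 in)² = 8.814 in^2
Rod-side annular area A_ann = π/4 × (3.35² − 1.76²) = 6.381 in^2
For equal Q, v ∝ 1/A, so v_ret/v_ext = A_cap/A_ann.

v_ret/v_ext ≈ 1.38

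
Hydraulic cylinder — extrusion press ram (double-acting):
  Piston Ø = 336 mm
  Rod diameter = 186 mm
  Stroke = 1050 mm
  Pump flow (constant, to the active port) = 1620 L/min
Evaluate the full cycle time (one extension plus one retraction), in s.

Cap-side area A_cap = π/4 × (336 mm)² = 88670 mm^2
Rod-side annular area A_ann = π/4 × (336² − 186²) = 61500 mm^2
t_ext = A_cap·L/Q = 3.448 s
t_ret = A_ann·L/Q = 2.392 s
t_cycle = t_ext + t_ret

t ≈ 5.84 s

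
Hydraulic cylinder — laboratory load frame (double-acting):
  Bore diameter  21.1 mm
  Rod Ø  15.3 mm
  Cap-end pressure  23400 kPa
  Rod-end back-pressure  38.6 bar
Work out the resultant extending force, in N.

Cap-side area A_cap = π/4 × (21.1 mm)² = 349.7 mm^2
Rod-side annular area A_ann = π/4 × (21.1² − 15.3²) = 165.8 mm^2
Net thrust = P_cap·A_cap − P_rod·A_ann = 8182 N − 640.0 N

F ≈ 7540 N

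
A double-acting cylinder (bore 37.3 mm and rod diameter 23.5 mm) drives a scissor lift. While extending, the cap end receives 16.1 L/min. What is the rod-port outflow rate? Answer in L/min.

Cap-side area A_cap = π/4 × (37.3 mm)² = 1093 mm^2
Rod-side annular area A_ann = π/4 × (37.3² − 23.5²) = 659.0 mm^2
Piston speed v = Q_in/A_cap; rod-end outflow Q_out = v × A_ann = Q_in × A_ann/A_cap.

Q_out ≈ 9.71 L/min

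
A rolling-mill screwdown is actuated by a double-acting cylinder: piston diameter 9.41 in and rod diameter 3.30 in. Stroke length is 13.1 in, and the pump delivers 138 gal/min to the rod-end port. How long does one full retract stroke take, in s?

t ≈ 1.50 s

Rod-side annular area A_ann = π/4 × (9.41² − 3.30²) = 60.99 in^2
Swept volume V = A × L; t = V / Q = A·L / Q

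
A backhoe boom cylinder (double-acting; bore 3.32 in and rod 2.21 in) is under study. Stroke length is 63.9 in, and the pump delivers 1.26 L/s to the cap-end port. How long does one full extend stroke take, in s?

t ≈ 7.19 s

Cap-side area A_cap = π/4 × (3.32 in)² = 8.657 in^2
Swept volume V = A × L; t = V / Q = A·L / Q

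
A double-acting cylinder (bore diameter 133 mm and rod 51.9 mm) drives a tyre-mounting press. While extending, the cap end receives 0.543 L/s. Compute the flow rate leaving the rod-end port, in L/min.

Q_out ≈ 27.6 L/min

Cap-side area A_cap = π/4 × (133 mm)² = 13890 mm^2
Rod-side annular area A_ann = π/4 × (133² − 51.9²) = 11780 mm^2
Piston speed v = Q_in/A_cap; rod-end outflow Q_out = v × A_ann = Q_in × A_ann/A_cap.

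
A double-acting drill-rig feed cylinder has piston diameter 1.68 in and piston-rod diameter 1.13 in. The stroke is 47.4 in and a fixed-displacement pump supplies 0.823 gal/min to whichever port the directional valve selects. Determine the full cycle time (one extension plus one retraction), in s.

t ≈ 51.3 s

Cap-side area A_cap = π/4 × (1.68 in)² = 2.217 in^2
Rod-side annular area A_ann = π/4 × (1.68² − 1.13²) = 1.214 in^2
t_ext = A_cap·L/Q = 33.16 s
t_ret = A_ann·L/Q = 18.16 s
t_cycle = t_ext + t_ret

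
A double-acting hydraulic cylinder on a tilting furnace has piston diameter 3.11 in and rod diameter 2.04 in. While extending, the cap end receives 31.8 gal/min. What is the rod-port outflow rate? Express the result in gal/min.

Cap-side area A_cap = π/4 × (3.11 in)² = 7.596 in^2
Rod-side annular area A_ann = π/4 × (3.11² − 2.04²) = 4.328 in^2
Piston speed v = Q_in/A_cap; rod-end outflow Q_out = v × A_ann = Q_in × A_ann/A_cap.

Q_out ≈ 18.1 gal/min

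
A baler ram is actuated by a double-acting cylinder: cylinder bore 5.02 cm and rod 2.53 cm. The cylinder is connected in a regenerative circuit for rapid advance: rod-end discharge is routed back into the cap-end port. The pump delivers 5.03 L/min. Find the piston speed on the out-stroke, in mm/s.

In regeneration the rod-end outflow joins the pump flow into the cap end, so the net volume the pump must supply per unit advance equals the rod cross-section area.
Rod cross-section A_rod = π/4 × (2.53 cm)² = 5.027 cm^2
v = Q_pump / A_rod

v ≈ 167 mm/s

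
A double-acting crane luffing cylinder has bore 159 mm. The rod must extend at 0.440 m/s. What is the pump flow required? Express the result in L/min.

Cap-side area A_cap = π/4 × (159 mm)² = 19860 mm^2
Q = A × v

Q ≈ 524 L/min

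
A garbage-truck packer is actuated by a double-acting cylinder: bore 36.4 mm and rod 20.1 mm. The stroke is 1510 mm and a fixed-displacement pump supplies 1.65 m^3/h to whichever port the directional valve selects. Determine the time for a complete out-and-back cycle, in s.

Cap-side area A_cap = π/4 × (36.4 mm)² = 1041 mm^2
Rod-side annular area A_ann = π/4 × (36.4² − 20.1²) = 723.3 mm^2
t_ext = A_cap·L/Q = 3.428 s
t_ret = A_ann·L/Q = 2.383 s
t_cycle = t_ext + t_ret

t ≈ 5.81 s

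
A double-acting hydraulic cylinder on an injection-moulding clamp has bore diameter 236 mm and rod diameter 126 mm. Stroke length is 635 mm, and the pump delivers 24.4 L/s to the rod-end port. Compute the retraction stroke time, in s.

Rod-side annular area A_ann = π/4 × (236² − 126²) = 31270 mm^2
Swept volume V = A × L; t = V / Q = A·L / Q

t ≈ 0.814 s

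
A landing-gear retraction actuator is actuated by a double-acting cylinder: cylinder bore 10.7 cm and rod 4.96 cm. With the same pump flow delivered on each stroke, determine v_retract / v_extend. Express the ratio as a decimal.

v_ret/v_ext ≈ 1.27

Cap-side area A_cap = π/4 × (10.7 cm)² = 89.92 cm^2
Rod-side annular area A_ann = π/4 × (10.7² − 4.96²) = 70.60 cm^2
For equal Q, v ∝ 1/A, so v_ret/v_ext = A_cap/A_ann.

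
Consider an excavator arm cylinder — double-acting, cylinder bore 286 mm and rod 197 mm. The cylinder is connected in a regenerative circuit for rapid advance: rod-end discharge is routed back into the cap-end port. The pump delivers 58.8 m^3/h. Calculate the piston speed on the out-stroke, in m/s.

In regeneration the rod-end outflow joins the pump flow into the cap end, so the net volume the pump must supply per unit advance equals the rod cross-section area.
Rod cross-section A_rod = π/4 × (197 mm)² = 30480 mm^2
v = Q_pump / A_rod

v ≈ 0.536 m/s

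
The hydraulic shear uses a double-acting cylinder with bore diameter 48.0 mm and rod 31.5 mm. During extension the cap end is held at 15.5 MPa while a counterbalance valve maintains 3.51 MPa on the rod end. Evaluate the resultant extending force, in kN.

F ≈ 24.4 kN

Cap-side area A_cap = π/4 × (48.0 mm)² = 1810 mm^2
Rod-side annular area A_ann = π/4 × (48.0² − 31.5²) = 1030 mm^2
Net thrust = P_cap·A_cap − P_rod·A_ann = 28.05 kN − 3.616 kN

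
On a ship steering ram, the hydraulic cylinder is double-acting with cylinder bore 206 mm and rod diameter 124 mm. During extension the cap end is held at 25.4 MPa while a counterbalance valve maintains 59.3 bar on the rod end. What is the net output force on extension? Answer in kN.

Cap-side area A_cap = π/4 × (206 mm)² = 33330 mm^2
Rod-side annular area A_ann = π/4 × (206² − 124²) = 21250 mm^2
Net thrust = P_cap·A_cap − P_rod·A_ann = 846.6 kN − 126.0 kN

F ≈ 721 kN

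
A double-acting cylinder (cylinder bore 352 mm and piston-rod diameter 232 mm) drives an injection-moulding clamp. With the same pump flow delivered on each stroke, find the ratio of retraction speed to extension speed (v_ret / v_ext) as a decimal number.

Cap-side area A_cap = π/4 × (352 mm)² = 97310 mm^2
Rod-side annular area A_ann = π/4 × (352² − 232²) = 55040 mm^2
For equal Q, v ∝ 1/A, so v_ret/v_ext = A_cap/A_ann.

v_ret/v_ext ≈ 1.77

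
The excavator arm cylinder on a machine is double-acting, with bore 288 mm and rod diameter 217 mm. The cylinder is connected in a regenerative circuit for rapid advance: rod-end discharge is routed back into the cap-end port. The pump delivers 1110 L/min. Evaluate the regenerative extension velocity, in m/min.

In regeneration the rod-end outflow joins the pump flow into the cap end, so the net volume the pump must supply per unit advance equals the rod cross-section area.
Rod cross-section A_rod = π/4 × (217 mm)² = 36980 mm^2
v = Q_pump / A_rod

v ≈ 30.0 m/min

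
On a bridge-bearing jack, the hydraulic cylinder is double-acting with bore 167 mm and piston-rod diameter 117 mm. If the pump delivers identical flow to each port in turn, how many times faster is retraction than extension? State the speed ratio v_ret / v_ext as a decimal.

Cap-side area A_cap = π/4 × (167 mm)² = 21900 mm^2
Rod-side annular area A_ann = π/4 × (167² − 117²) = 11150 mm^2
For equal Q, v ∝ 1/A, so v_ret/v_ext = A_cap/A_ann.

v_ret/v_ext ≈ 1.96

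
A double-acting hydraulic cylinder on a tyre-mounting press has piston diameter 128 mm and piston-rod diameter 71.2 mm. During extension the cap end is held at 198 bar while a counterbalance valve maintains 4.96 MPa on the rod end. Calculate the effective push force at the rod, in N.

Cap-side area A_cap = π/4 × (128 mm)² = 12870 mm^2
Rod-side annular area A_ann = π/4 × (128² − 71.2²) = 8886 mm^2
Net thrust = P_cap·A_cap − P_rod·A_ann = 2.548e5 N − 44080 N

F ≈ 2.11e5 N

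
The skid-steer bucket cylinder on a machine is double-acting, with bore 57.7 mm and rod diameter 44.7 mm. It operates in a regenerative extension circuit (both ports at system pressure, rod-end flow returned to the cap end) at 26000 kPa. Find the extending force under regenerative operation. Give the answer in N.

F ≈ 40800 N

With equal pressure on both faces, forces on the annular region cancel; the net push is pressure × rod cross-section.
Rod cross-section A_rod = π/4 × (44.7 mm)² = 1569 mm^2
F = P × A_rod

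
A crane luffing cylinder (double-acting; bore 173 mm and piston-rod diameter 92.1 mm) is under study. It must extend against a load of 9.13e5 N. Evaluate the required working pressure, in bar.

Cap-side area A_cap = π/4 × (173 mm)² = 23510 mm^2
P = F / A = 9.13e5 N / A

P ≈ 388 bar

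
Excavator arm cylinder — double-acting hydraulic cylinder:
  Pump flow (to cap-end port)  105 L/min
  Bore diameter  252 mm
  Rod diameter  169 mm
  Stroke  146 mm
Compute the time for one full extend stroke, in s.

Cap-side area A_cap = π/4 × (252 mm)² = 49880 mm^2
Swept volume V = A × L; t = V / Q = A·L / Q

t ≈ 4.16 s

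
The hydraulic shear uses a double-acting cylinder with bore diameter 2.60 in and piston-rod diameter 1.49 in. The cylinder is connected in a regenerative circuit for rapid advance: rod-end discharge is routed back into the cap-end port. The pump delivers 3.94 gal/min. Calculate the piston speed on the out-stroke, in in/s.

In regeneration the rod-end outflow joins the pump flow into the cap end, so the net volume the pump must supply per unit advance equals the rod cross-section area.
Rod cross-section A_rod = π/4 × (1.49 in)² = 1.744 in^2
v = Q_pump / A_rod

v ≈ 8.70 in/s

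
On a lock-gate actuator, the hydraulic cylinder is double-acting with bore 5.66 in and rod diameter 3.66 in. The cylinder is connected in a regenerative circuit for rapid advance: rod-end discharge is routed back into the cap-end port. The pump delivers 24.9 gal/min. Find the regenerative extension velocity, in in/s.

v ≈ 9.11 in/s

In regeneration the rod-end outflow joins the pump flow into the cap end, so the net volume the pump must supply per unit advance equals the rod cross-section area.
Rod cross-section A_rod = π/4 × (3.66 in)² = 10.52 in^2
v = Q_pump / A_rod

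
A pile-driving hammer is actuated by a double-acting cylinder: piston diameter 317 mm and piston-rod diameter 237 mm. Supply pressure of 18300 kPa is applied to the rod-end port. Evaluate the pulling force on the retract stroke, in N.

Rod-side annular area A_ann = π/4 × (317² − 237²) = 34810 mm^2
On retraction the pressure acts on the annular area (bore minus rod).
F = P × A_ann

F ≈ 6.37e5 N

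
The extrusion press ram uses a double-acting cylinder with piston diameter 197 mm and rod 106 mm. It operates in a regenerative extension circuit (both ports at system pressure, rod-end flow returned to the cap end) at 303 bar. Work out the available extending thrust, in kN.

With equal pressure on both faces, forces on the annular region cancel; the net push is pressure × rod cross-section.
Rod cross-section A_rod = π/4 × (106 mm)² = 8825 mm^2
F = P × A_rod

F ≈ 267 kN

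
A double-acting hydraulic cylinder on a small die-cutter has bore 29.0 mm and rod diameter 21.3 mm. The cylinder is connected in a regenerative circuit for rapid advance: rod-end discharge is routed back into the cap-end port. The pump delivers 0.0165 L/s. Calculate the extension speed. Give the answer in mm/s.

In regeneration the rod-end outflow joins the pump flow into the cap end, so the net volume the pump must supply per unit advance equals the rod cross-section area.
Rod cross-section A_rod = π/4 × (21.3 mm)² = 356.3 mm^2
v = Q_pump / A_rod

v ≈ 46.3 mm/s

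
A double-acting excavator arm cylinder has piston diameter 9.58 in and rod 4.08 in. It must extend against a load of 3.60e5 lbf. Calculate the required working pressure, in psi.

P ≈ 4990 psi

Cap-side area A_cap = π/4 × (9.58 in)² = 72.08 in^2
P = F / A = 3.60e5 lbf / A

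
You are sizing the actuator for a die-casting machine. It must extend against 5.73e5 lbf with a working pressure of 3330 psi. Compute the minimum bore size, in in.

Extension force acts on the full piston face: F = P × (π/4)D².
D = √(4F / (πP)) = √(4 × 5.73e5 lbf / (π × 3330 psi))

D ≈ 14.8 in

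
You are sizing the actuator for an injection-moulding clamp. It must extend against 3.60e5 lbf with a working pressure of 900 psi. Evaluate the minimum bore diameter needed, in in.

D ≈ 22.6 in

Extension force acts on the full piston face: F = P × (π/4)D².
D = √(4F / (πP)) = √(4 × 3.60e5 lbf / (π × 900 psi))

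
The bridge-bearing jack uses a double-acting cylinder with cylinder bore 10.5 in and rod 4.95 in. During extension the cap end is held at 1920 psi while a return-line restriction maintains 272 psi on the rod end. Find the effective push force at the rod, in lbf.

F ≈ 1.48e5 lbf

Cap-side area A_cap = π/4 × (10.5 in)² = 86.59 in^2
Rod-side annular area A_ann = π/4 × (10.5² − 4.95²) = 67.35 in^2
Net thrust = P_cap·A_cap − P_rod·A_ann = 1.663e5 lbf − 18320 lbf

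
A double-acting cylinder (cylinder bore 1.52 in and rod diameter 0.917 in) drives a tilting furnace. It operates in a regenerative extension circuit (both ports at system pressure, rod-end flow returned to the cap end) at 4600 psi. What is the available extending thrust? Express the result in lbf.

F ≈ 3040 lbf

With equal pressure on both faces, forces on the annular region cancel; the net push is pressure × rod cross-section.
Rod cross-section A_rod = π/4 × (0.917 in)² = 0.6604 in^2
F = P × A_rod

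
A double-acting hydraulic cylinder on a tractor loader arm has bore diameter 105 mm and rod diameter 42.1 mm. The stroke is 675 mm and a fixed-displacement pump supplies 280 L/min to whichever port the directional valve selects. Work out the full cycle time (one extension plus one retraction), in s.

t ≈ 2.30 s

Cap-side area A_cap = π/4 × (105 mm)² = 8659 mm^2
Rod-side annular area A_ann = π/4 × (105² − 42.1²) = 7267 mm^2
t_ext = A_cap·L/Q = 1.252 s
t_ret = A_ann·L/Q = 1.051 s
t_cycle = t_ext + t_ret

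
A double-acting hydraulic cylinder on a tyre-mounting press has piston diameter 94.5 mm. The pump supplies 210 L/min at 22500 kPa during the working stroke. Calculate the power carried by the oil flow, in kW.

W ≈ 78.8 kW

Hydraulic power = P × Q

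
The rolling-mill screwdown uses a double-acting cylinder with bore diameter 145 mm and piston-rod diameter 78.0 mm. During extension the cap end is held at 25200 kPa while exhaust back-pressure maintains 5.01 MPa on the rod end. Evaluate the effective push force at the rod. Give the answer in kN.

Cap-side area A_cap = π/4 × (145 mm)² = 16510 mm^2
Rod-side annular area A_ann = π/4 × (145² − 78.0²) = 11730 mm^2
Net thrust = P_cap·A_cap − P_rod·A_ann = 416.1 kN − 58.79 kN

F ≈ 357 kN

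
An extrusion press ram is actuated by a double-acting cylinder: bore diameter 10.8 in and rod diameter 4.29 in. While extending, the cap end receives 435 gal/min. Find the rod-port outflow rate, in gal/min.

Cap-side area A_cap = π/4 × (10.8 in)² = 91.61 in^2
Rod-side annular area A_ann = π/4 × (10.8² − 4.29²) = 77.15 in^2
Piston speed v = Q_in/A_cap; rod-end outflow Q_out = v × A_ann = Q_in × A_ann/A_cap.

Q_out ≈ 366 gal/min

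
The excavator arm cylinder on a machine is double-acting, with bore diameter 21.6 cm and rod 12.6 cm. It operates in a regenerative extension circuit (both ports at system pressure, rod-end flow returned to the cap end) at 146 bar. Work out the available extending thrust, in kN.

F ≈ 182 kN

With equal pressure on both faces, forces on the annular region cancel; the net push is pressure × rod cross-section.
Rod cross-section A_rod = π/4 × (12.6 cm)² = 124.7 cm^2
F = P × A_rod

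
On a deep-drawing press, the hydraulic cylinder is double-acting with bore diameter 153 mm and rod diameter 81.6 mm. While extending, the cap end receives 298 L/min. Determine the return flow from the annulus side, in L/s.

Cap-side area A_cap = π/4 × (153 mm)² = 18390 mm^2
Rod-side annular area A_ann = π/4 × (153² − 81.6²) = 13160 mm^2
Piston speed v = Q_in/A_cap; rod-end outflow Q_out = v × A_ann = Q_in × A_ann/A_cap.

Q_out ≈ 3.55 L/s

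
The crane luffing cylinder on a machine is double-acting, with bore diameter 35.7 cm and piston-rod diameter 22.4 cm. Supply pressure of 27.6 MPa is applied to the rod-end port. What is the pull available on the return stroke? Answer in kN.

Rod-side annular area A_ann = π/4 × (35.7² − 22.4²) = 606.9 cm^2
On retraction the pressure acts on the annular area (bore minus rod).
F = P × A_ann

F ≈ 1680 kN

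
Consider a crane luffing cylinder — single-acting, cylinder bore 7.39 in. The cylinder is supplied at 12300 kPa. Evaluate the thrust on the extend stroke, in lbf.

Cap-side area A_cap = π/4 × (7.39 in)² = 42.89 in^2
F = P × A_cap = 12300 kPa × A_cap

F ≈ 76500 lbf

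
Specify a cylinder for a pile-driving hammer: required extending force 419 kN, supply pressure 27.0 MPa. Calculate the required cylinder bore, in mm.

Extension force acts on the full piston face: F = P × (π/4)D².
D = √(4F / (πP)) = √(4 × 419 kN / (π × 27.0 MPa))

D ≈ 141 mm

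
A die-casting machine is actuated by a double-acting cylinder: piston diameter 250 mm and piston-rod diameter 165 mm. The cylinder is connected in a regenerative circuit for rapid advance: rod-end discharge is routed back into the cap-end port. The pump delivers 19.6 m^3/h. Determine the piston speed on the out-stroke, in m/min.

v ≈ 15.3 m/min

In regeneration the rod-end outflow joins the pump flow into the cap end, so the net volume the pump must supply per unit advance equals the rod cross-section area.
Rod cross-section A_rod = π/4 × (165 mm)² = 21380 mm^2
v = Q_pump / A_rod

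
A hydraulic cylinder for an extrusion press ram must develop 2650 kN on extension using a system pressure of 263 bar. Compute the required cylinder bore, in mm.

D ≈ 358 mm

Extension force acts on the full piston face: F = P × (π/4)D².
D = √(4F / (πP)) = √(4 × 2650 kN / (π × 263 bar))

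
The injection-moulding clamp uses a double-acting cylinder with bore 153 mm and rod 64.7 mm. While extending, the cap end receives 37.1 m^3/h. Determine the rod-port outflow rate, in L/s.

Q_out ≈ 8.46 L/s

Cap-side area A_cap = π/4 × (153 mm)² = 18390 mm^2
Rod-side annular area A_ann = π/4 × (153² − 64.7²) = 15100 mm^2
Piston speed v = Q_in/A_cap; rod-end outflow Q_out = v × A_ann = Q_in × A_ann/A_cap.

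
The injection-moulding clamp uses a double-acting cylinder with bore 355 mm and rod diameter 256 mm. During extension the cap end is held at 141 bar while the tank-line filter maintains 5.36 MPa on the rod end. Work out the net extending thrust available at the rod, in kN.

F ≈ 1140 kN

Cap-side area A_cap = π/4 × (355 mm)² = 98980 mm^2
Rod-side annular area A_ann = π/4 × (355² − 256²) = 47510 mm^2
Net thrust = P_cap·A_cap − P_rod·A_ann = 1396 kN − 254.6 kN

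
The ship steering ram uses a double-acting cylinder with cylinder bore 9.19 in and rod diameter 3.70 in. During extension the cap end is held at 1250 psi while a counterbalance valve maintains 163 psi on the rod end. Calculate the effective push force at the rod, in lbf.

F ≈ 73900 lbf

Cap-side area A_cap = π/4 × (9.19 in)² = 66.33 in^2
Rod-side annular area A_ann = π/4 × (9.19² − 3.70²) = 55.58 in^2
Net thrust = P_cap·A_cap − P_rod·A_ann = 82910 lbf − 9059 lbf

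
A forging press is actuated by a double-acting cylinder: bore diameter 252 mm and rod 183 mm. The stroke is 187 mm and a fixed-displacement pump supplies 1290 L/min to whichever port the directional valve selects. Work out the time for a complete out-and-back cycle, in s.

t ≈ 0.639 s

Cap-side area A_cap = π/4 × (252 mm)² = 49880 mm^2
Rod-side annular area A_ann = π/4 × (252² − 183²) = 23570 mm^2
t_ext = A_cap·L/Q = 0.4338 s
t_ret = A_ann·L/Q = 0.2050 s
t_cycle = t_ext + t_ret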